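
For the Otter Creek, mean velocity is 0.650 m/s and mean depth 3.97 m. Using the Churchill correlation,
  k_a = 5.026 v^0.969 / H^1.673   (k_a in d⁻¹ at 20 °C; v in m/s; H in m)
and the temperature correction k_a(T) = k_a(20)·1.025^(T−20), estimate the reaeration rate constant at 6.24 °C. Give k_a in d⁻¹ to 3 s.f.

k_a(20) = 5.026 × 0.650^0.969 / 3.97^1.673 = 5.026 × 0.6587 / 10.04 = 0.3297 d⁻¹.
k_a(6.24) = 0.3297 × 1.025^(6.24−20) = 0.3297 × 0.7119 = 0.2347 d⁻¹.

k_a ≈ 0.235 d⁻¹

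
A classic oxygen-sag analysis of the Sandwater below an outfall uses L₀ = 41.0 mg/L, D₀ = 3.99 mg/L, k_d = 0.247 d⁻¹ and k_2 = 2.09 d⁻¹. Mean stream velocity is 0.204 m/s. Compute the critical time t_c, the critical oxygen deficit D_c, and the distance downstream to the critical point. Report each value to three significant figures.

t_c ≈ 0.456 d; D_c ≈ 4.33 mg/L; x_c ≈ 8.04 km

With k_2/k_d = 8.462 and 1 − D₀(k_2−k_d)/(k_d L₀) = 0.2739,
t_c = ln(8.462 × 0.2739) / (2.09 − 0.247) = ln(2.317) / 1.843 = 0.8404/1.843 = 0.4560 d.
L(t_c) = L₀ e^(−k_d t_c) = 41.0 × 0.8935 = 36.63 mg/L, and at the critical point k_2 D_c = k_d L, so D_c = (0.247/2.09) × 36.63 = 4.329 mg/L.
x_c = v t_c = 0.204 m/s × 0.4560 d × 86400 s/d = 8037 m ≈ 8.04 km.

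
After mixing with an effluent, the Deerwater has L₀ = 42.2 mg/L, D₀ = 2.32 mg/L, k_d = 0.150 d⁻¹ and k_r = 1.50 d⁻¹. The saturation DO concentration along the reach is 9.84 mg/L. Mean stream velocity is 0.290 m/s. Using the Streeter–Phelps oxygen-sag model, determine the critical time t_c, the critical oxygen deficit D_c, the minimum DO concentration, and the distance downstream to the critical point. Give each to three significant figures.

t_c ≈ 1.20 d; D_c ≈ 3.52 mg/L; min DO ≈ 6.32 mg/L; x_c ≈ 30.1 km

With k_r/k_d = 10.00 and 1 − D₀(k_r−k_d)/(k_d L₀) = 0.5052,
t_c = ln(10.00 × 0.5052) / (1.50 − 0.150) = ln(5.052) / 1.350 = 1.620/1.350 = 1.200 d.
L(t_c) = L₀ e^(−k_d t_c) = 42.2 × 0.8353 = 35.25 mg/L, and at the critical point k_r D_c = k_d L, so D_c = (0.150/1.50) × 35.25 = 3.525 mg/L.
Minimum DO = C_s − D_c = 9.84 − 3.525 = 6.315 mg/L.
x_c = v t_c = 0.290 m/s × 1.200 d × 86400 s/d = 30060 m ≈ 30.1 km.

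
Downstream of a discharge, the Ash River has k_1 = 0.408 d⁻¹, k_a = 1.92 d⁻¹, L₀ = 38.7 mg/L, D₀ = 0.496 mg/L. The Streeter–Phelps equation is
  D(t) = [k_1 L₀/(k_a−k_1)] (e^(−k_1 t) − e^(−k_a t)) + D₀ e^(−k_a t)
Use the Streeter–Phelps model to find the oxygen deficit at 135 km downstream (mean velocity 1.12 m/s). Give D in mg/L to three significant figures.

D ≈ 5.23 mg/L

Travel time t = x/v = 135 km / (1.12 m/s) = 135000 m / 1.12 m/s = 120500 s = 1.395 d.
k_1 L₀/(k_a−k_1) = 0.408×38.7/(1.92−0.408) = 15.79/1.512 = 10.44 mg/L.
e^(−k_1 t) = e^(−0.408×1.395) = 0.5660; e^(−k_a t) = e^(−1.92×1.395) = 0.06866.
D = 10.44 × (0.5660 − 0.06866) + 0.496 × 0.06866 = 5.193 + 0.03406 = 5.227 mg/L.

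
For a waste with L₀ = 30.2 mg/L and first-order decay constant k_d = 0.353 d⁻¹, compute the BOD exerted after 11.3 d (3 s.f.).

y_t = L₀(1 − e^(−k_d t)) = 30.2 × (1 − e^(−0.353×11.3))
= 30.2 × (1 − 0.01852) = 30.2 × 0.9815 = 29.64 mg/L.

y ≈ 29.6 mg/L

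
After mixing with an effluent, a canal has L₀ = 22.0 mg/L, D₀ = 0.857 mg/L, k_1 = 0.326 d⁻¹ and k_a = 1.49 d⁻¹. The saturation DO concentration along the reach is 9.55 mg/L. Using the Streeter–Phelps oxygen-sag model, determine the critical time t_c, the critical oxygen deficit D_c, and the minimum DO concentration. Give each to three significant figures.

t_c = [1/(k_a−k_1)] ln[(k_a/k_1)(1 − D₀(k_a−k_1)/(k_1 L₀))]
= [1/(1.49−0.326)] ln[(1.49/0.326)(1 − 0.857×1.164/(0.326×22.0))]
= (1/1.164) ln[4.571 × 0.8609] = 0.8591 × ln(3.935) = 0.8591 × 1.370 = 1.177 d.
L(t_c) = L₀ e^(−k_1 t_c) = 22.0 × 0.6814 = 14.99 mg/L, and at the critical point k_a D_c = k_1 L, so D_c = (0.326/1.49) × 14.99 = 3.280 mg/L.
Minimum DO = C_s − D_c = 9.55 − 3.280 = 6.270 mg/L.

t_c ≈ 1.18 d; D_c ≈ 3.28 mg/L; min DO ≈ 6.27 mg/L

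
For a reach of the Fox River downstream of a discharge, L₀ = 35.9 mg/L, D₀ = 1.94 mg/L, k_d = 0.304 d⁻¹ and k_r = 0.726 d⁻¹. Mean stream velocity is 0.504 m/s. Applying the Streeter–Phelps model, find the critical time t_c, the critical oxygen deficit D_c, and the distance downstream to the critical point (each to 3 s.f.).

At the critical point dD/dt = 0, so k_d L₀ e^(−k_d t) = k_r D. Substituting D(t) from the Streeter–Phelps equation and solving for t gives
t_c = ln[(k_r/k_d)(1 − D₀(k_r−k_d)/(k_d L₀))] / (k_r−k_d).
Here k_r−k_d = 0.4220 d⁻¹ and 1 − D₀(k_r−k_d)/(k_d L₀) = 1 − 1.94×0.4220/(0.304×35.9) = 0.9250, so
t_c = ln(2.388 × 0.9250) / 0.4220 = 0.7925 / 0.4220 = 1.878 d.
L(t_c) = L₀ e^(−k_d t_c) = 35.9 × 0.5650 = 20.28 mg/L, and at the critical point k_r D_c = k_d L, so D_c = (0.304/0.726) × 20.28 = 8.493 mg/L.
x_c = v t_c = 0.504 m/s × 1.878 d × 86400 s/d = 81780 m ≈ 81.8 km.

t_c ≈ 1.88 d; D_c ≈ 8.49 mg/L; x_c ≈ 81.8 km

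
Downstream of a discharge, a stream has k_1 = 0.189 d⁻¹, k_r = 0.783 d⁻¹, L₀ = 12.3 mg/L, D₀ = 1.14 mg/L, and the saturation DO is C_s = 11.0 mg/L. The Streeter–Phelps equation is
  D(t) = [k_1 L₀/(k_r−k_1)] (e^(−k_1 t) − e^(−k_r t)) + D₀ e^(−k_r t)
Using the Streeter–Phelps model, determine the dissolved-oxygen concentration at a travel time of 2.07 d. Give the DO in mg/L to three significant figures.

k_1 L₀/(k_r−k_1) = 0.189×12.3/(0.783−0.189) = 2.325/0.5940 = 3.914 mg/L.
e^(−k_1 t) = e^(−0.189×2.070) = 0.6762; e^(−k_r t) = e^(−0.783×2.070) = 0.1977.
D = 3.914 × (0.6762 − 0.1977) + 1.14 × 0.1977 = 1.873 + 0.2254 = 2.098 mg/L.
DO = C_s − D = 11.0 − 2.098 = 8.902 mg/L.

DO ≈ 8.90 mg/L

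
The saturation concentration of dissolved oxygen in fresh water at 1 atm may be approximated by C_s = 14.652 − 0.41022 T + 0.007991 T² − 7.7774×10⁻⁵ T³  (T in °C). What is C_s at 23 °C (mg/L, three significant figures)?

C_s ≈ 8.50 mg/L

C_s = 14.652 − 0.41022×23 + 0.007991×23² − 7.7774×10⁻⁵×23³ = 8.498 mg/L.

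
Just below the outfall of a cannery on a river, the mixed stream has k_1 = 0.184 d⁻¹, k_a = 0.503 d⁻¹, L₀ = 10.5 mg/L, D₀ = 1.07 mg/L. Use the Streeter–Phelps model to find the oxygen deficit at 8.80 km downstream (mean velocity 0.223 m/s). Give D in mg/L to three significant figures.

Travel time t = x/v = 8.80 km / (0.223 m/s) = 8800 m / 0.223 m/s = 39460 s = 0.4567 d.
k_1 L₀/(k_a−k_1) = 0.184×10.5/(0.503−0.184) = 1.932/0.3190 = 6.056 mg/L.
e^(−k_1 t) = e^(−0.184×0.4567) = 0.9194; e^(−k_a t) = e^(−0.503×0.4567) = 0.7947.
D = 6.056 × (0.9194 − 0.7947) + 1.07 × 0.7947 = 0.7550 + 0.8504 = 1.605 mg/L.

D ≈ 1.61 mg/L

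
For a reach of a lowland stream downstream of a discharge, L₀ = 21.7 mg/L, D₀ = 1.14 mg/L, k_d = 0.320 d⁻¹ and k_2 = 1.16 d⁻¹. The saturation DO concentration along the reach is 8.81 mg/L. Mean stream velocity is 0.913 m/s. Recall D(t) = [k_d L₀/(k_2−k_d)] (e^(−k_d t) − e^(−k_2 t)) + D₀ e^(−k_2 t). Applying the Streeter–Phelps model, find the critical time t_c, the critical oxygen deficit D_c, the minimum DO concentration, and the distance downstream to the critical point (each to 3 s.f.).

At the critical point dD/dt = 0, so k_d L₀ e^(−k_d t) = k_2 D. Substituting D(t) from the Streeter–Phelps equation and solving for t gives
t_c = ln[(k_2/k_d)(1 − D₀(k_2−k_d)/(k_d L₀))] / (k_2−k_d).
Here k_2−k_d = 0.8400 d⁻¹ and 1 − D₀(k_2−k_d)/(k_d L₀) = 1 − 1.14×0.8400/(0.320×21.7) = 0.8621, so
t_c = ln(3.625 × 0.8621) / 0.8400 = 1.139 / 0.8400 = 1.357 d.
D_c = (k_d/k_2) L₀ e^(−k_d t_c) = (0.320/1.16) × 21.7 × e^(−0.320×1.357) = 0.2759 × 21.7 × 0.6479 = 3.878 mg/L.
Minimum DO = C_s − D_c = 8.81 − 3.878 = 4.932 mg/L.
x_c = v t_c = 0.913 m/s × 1.357 d × 86400 s/d = 107000 m ≈ 107 km.

t_c ≈ 1.36 d; D_c ≈ 3.88 mg/L; min DO ≈ 4.93 mg/L; x_c ≈ 107 km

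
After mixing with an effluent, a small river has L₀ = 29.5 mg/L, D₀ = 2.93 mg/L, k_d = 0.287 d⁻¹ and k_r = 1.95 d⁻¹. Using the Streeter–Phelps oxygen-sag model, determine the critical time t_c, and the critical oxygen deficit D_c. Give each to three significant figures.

With k_r/k_d = 6.794 and 1 − D₀(k_r−k_d)/(k_d L₀) = 0.4245,
t_c = ln(6.794 × 0.4245) / (1.95 − 0.287) = ln(2.884) / 1.663 = 1.059/1.663 = 0.6369 d.
L(t_c) = L₀ e^(−k_d t_c) = 29.5 × 0.8329 = 24.57 mg/L, and at the critical point k_r D_c = k_d L, so D_c = (0.287/1.95) × 24.57 = 3.616 mg/L.

t_c ≈ 0.637 d; D_c ≈ 3.62 mg/L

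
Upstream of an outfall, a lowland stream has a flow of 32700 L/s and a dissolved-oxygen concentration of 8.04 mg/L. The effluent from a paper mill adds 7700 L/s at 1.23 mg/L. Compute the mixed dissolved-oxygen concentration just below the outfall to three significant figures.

Flow-weighted mixing: C = (Q_r C_r + Q_w C_w)/(Q_r + Q_w)
= (32700×8.04 + 7700×1.23)/(32700 + 7700) = 272400/40400 = 6.742 mg/L.

6.74 mg/L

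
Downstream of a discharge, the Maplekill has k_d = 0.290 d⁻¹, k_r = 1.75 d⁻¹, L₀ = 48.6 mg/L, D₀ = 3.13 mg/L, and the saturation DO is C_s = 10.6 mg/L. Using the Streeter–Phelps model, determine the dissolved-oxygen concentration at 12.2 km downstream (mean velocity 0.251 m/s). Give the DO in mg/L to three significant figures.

Travel time t = x/v = 12.2 km / (0.251 m/s) = 12200 m / 0.251 m/s = 48610 s = 0.5626 d.
k_d L₀/(k_r−k_d) = 0.290×48.6/(1.75−0.290) = 14.09/1.460 = 9.653 mg/L.
e^(−k_d t) = e^(−0.290×0.5626) = 0.8495; e^(−k_r t) = e^(−1.75×0.5626) = 0.3736.
D = 9.653 × (0.8495 − 0.3736) + 3.13 × 0.3736 = 4.593 + 1.169 = 5.763 mg/L.
DO = C_s − D = 10.6 − 5.763 = 4.837 mg/L.

DO ≈ 4.84 mg/L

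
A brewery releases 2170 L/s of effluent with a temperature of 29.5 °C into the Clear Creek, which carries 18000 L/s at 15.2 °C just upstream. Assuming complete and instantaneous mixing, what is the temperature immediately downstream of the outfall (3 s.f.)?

16.7 °C

Flow-weighted mixing: C = (Q_r C_r + Q_w C_w)/(Q_r + Q_w)
= (18000×15.2 + 2170×29.5)/(18000 + 2170) = 337600/20170 = 16.74 °C.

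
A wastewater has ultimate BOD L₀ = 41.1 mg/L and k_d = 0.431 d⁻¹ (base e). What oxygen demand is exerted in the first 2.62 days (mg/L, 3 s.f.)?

y_t = L₀(1 − e^(−k_d t)) = 41.1 × (1 − e^(−0.431×2.62))
= 41.1 × (1 − 0.3233) = 41.1 × 0.6767 = 27.81 mg/L.

y ≈ 27.8 mg/L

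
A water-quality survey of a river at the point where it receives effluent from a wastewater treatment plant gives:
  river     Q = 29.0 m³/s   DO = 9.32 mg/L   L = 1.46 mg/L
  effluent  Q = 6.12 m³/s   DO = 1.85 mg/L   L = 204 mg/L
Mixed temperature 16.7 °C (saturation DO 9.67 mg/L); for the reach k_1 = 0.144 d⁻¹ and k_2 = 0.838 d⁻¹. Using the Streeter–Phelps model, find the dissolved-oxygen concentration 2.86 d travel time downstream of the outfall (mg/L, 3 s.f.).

DO ≈ 5.16 mg/L

Mixed DO = (29.0×9.32 + 6.12×1.85)/(29.0+6.12) = 281.6/35.12 = 8.018 mg/L.
Mixed L₀ = (29.0×1.46 + 6.12×204)/(35.12) = 1291/35.12 = 36.75 mg/L.
Initial deficit D₀ = C_s − DO₀ = 9.67 − 8.018 = 1.652 mg/L.
D(2.86) = [0.144×36.75/(0.838−0.144)](e^(−0.144×2.86) − e^(−0.838×2.86)) + 1.652 e^(−0.838×2.86)
= 7.626 × (0.6624 − 0.09102) + 1.652 × 0.09102 = 4.508 mg/L.
DO = 9.67 − 4.508 = 5.162 mg/L.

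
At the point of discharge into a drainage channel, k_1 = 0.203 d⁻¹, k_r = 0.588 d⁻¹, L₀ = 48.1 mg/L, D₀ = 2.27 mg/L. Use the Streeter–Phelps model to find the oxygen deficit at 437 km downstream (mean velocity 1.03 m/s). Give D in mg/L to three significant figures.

D ≈ 8.07 mg/L

Travel time t = x/v = 437 km / (1.03 m/s) = 437000 m / 1.03 m/s = 424300 s = 4.911 d.
k_1 L₀/(k_r−k_1) = 0.203×48.1/(0.588−0.203) = 9.764/0.3850 = 25.36 mg/L.
e^(−k_1 t) = e^(−0.203×4.911) = 0.3690; e^(−k_r t) = e^(−0.588×4.911) = 0.05572.
D = 25.36 × (0.3690 − 0.05572) + 2.27 × 0.05572 = 7.946 + 0.1265 = 8.073 mg/L.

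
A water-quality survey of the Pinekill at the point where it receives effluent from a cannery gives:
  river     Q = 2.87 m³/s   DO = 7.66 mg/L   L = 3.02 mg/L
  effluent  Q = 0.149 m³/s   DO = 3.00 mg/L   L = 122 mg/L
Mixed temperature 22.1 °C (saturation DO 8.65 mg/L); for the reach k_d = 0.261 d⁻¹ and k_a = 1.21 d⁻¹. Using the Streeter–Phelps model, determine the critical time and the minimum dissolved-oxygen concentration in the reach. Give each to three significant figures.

Mixed DO = (2.87×7.66 + 0.149×3.00)/(2.87+0.149) = 22.43/3.019 = 7.430 mg/L.
Mixed L₀ = (2.87×3.02 + 0.149×122)/(3.019) = 26.85/3.019 = 8.892 mg/L.
Initial deficit D₀ = C_s − DO₀ = 8.65 − 7.430 = 1.220 mg/L.
t_c = (1/0.9490) ln[(1.21/0.261)(1 − 1.220×0.9490/(0.261×8.892))] = 1.054 × ln(2.323) = 0.8883 d.
D_c = (0.261/1.21) × 8.892 × e^(−0.261×0.8883) = 0.2157 × 8.892 × 0.7931 = 1.521 mg/L.
Minimum DO = 8.65 − 1.521 = 7.129 mg/L.

t_c ≈ 0.888 d; minimum DO ≈ 7.13 mg/L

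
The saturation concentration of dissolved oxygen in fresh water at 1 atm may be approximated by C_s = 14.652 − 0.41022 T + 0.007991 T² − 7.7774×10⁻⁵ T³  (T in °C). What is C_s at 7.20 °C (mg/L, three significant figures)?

C_s = 14.652 − 0.41022×7.20 + 0.007991×7.20² − 7.7774×10⁻⁵×7.20³ = 12.08 mg/L.

C_s ≈ 12.1 mg/L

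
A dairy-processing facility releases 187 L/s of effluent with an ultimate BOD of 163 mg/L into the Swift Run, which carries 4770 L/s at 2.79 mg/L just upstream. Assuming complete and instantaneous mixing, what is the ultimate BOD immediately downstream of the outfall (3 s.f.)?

Flow-weighted mixing: C = (Q_r C_r + Q_w C_w)/(Q_r + Q_w)
= (4770×2.79 + 187×163)/(4770 + 187) = 43790/4957 = 8.834 mg/L.

8.83 mg/L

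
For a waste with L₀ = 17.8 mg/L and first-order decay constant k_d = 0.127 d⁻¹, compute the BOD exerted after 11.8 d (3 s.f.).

y ≈ 13.8 mg/L

y_t = L₀(1 − e^(−k_d t)) = 17.8 × (1 − e^(−0.127×11.8))
= 17.8 × (1 − 0.2234) = 17.8 × 0.7766 = 13.82 mg/L.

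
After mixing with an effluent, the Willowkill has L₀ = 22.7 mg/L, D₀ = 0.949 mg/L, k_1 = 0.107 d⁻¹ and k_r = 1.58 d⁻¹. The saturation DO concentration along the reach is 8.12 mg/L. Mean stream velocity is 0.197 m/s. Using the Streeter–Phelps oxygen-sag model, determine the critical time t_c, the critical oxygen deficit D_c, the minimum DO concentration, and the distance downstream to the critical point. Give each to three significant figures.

With k_r/k_1 = 14.77 and 1 − D₀(k_r−k_1)/(k_1 L₀) = 0.4245,
t_c = ln(14.77 × 0.4245) / (1.58 − 0.107) = ln(6.268) / 1.473 = 1.835/1.473 = 1.246 d.
L(t_c) = L₀ e^(−k_1 t_c) = 22.7 × 0.8752 = 19.87 mg/L, and at the critical point k_r D_c = k_1 L, so D_c = (0.107/1.58) × 19.87 = 1.345 mg/L.
Minimum DO = C_s − D_c = 8.12 − 1.345 = 6.775 mg/L.
x_c = v t_c = 0.197 m/s × 1.246 d × 86400 s/d = 21210 m ≈ 21.2 km.

t_c ≈ 1.25 d; D_c ≈ 1.35 mg/L; min DO ≈ 6.77 mg/L; x_c ≈ 21.2 km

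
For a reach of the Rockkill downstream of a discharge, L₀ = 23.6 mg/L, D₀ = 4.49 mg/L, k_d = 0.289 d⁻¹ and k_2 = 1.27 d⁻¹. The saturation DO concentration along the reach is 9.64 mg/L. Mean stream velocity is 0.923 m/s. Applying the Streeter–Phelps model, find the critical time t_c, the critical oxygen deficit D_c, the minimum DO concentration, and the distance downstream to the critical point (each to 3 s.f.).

t_c = [1/(k_2−k_d)] ln[(k_2/k_d)(1 − D₀(k_2−k_d)/(k_d L₀))]
= [1/(1.27−0.289)] ln[(1.27/0.289)(1 − 4.49×0.9810/(0.289×23.6))]
= (1/0.9810) ln[4.394 × 0.3542] = 1.019 × ln(1.556) = 1.019 × 0.4424 = 0.4510 d.
L(t_c) = L₀ e^(−k_d t_c) = 23.6 × 0.8778 = 20.72 mg/L, and at the critical point k_2 D_c = k_d L, so D_c = (0.289/1.27) × 20.72 = 4.714 mg/L.
Minimum DO = C_s − D_c = 9.64 − 4.714 = 4.926 mg/L.
x_c = v t_c = 0.923 m/s × 0.4510 d × 86400 s/d = 35970 m ≈ 36.0 km.

t_c ≈ 0.451 d; D_c ≈ 4.71 mg/L; min DO ≈ 4.93 mg/L; x_c ≈ 36.0 km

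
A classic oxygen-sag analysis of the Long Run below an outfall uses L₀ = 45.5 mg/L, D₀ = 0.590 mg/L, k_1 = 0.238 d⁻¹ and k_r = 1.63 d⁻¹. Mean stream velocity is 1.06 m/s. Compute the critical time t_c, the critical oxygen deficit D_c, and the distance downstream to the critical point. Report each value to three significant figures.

With k_r/k_1 = 6.849 and 1 − D₀(k_r−k_1)/(k_1 L₀) = 0.9242,
t_c = ln(6.849 × 0.9242) / (1.63 − 0.238) = ln(6.329) / 1.392 = 1.845/1.392 = 1.326 d.
D_c = (k_1/k_r) L₀ e^(−k_1 t_c) = (0.238/1.63) × 45.5 × e^(−0.238×1.326) = 0.1460 × 45.5 × 0.7294 = 4.846 mg/L.
x_c = v t_c = 1.06 m/s × 1.326 d × 86400 s/d = 121400 m ≈ 121 km.

t_c ≈ 1.33 d; D_c ≈ 4.85 mg/L; x_c ≈ 121 km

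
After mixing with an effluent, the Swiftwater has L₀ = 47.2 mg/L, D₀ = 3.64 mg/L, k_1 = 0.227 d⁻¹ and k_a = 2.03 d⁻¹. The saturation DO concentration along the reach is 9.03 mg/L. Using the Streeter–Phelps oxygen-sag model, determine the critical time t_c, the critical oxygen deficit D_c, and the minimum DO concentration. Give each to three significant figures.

With k_a/k_1 = 8.943 and 1 − D₀(k_a−k_1)/(k_1 L₀) = 0.3875,
t_c = ln(8.943 × 0.3875) / (2.03 − 0.227) = ln(3.465) / 1.803 = 1.243/1.803 = 0.6892 d.
D_c = (k_1/k_a) L₀ e^(−k_1 t_c) = (0.227/2.03) × 47.2 × e^(−0.227×0.6892) = 0.1118 × 47.2 × 0.8552 = 4.514 mg/L.
Minimum DO = C_s − D_c = 9.03 − 4.514 = 4.516 mg/L.

t_c ≈ 0.689 d; D_c ≈ 4.51 mg/L; min DO ≈ 4.52 mg/L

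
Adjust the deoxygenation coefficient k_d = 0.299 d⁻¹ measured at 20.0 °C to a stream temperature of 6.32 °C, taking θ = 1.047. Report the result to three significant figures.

k_d(T₂) = k_d(T₁) · θ^(T₂−T₁) = 0.299 × 1.047^(6.32−20.0)
= 0.299 × 1.047^-13.7 = 0.299 × 0.5335 = 0.1595 d⁻¹.

k_d ≈ 0.160 d⁻¹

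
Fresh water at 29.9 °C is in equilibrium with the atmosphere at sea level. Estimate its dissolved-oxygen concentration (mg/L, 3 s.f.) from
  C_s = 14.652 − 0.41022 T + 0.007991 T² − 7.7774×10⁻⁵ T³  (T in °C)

C_s ≈ 7.45 mg/L

C_s = 14.652 − 0.41022×29.9 + 0.007991×29.9² − 7.7774×10⁻⁵×29.9³ = 7.451 mg/L.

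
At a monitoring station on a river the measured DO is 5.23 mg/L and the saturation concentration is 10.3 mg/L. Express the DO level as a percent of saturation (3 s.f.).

50.8 % saturation

% saturation = C/C_s × 100 = 5.23/10.3 × 100 = 50.8 %.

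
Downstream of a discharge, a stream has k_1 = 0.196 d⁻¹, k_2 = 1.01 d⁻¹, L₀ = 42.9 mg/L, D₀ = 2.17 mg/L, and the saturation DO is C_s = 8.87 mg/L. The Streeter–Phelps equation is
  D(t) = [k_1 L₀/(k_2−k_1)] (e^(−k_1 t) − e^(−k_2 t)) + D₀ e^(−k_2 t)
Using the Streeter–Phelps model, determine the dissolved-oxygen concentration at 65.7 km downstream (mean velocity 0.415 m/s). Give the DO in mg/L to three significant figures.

DO ≈ 2.94 mg/L

Travel time t = x/v = 65.7 km / (0.415 m/s) = 65700 m / 0.415 m/s = 158300 s = 1.832 d.
k_1 L₀/(k_2−k_1) = 0.196×42.9/(1.01−0.196) = 8.408/0.8140 = 10.33 mg/L.
e^(−k_1 t) = e^(−0.196×1.832) = 0.6983; e^(−k_2 t) = e^(−1.01×1.832) = 0.1571.
D = 10.33 × (0.6983 − 0.1571) + 2.17 × 0.1571 = 5.590 + 0.3410 = 5.931 mg/L.
DO = C_s − D = 8.87 − 5.931 = 2.939 mg/L.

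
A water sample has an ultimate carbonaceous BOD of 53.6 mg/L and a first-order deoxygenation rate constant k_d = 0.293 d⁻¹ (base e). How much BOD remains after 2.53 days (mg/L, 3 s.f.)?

L ≈ 25.5 mg/L

L_t = L₀ e^(−k_d t) = 53.6 × e^(−0.293×2.53) = 53.6 × 0.4765 = 25.54 mg/L.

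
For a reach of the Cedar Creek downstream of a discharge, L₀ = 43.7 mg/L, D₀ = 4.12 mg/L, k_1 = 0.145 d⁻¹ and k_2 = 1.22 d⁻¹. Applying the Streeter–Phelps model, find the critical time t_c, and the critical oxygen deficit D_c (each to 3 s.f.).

t_c ≈ 0.865 d; D_c ≈ 4.58 mg/L

At the critical point dD/dt = 0, so k_1 L₀ e^(−k_1 t) = k_2 D. Substituting D(t) from the Streeter–Phelps equation and solving for t gives
t_c = ln[(k_2/k_1)(1 − D₀(k_2−k_1)/(k_1 L₀))] / (k_2−k_1).
Here k_2−k_1 = 1.075 d⁻¹ and 1 − D₀(k_2−k_1)/(k_1 L₀) = 1 − 4.12×1.075/(0.145×43.7) = 0.3010, so
t_c = ln(8.414 × 0.3010) / 1.075 = 0.9293 / 1.075 = 0.8645 d.
D_c = (k_1/k_2) L₀ e^(−k_1 t_c) = (0.145/1.22) × 43.7 × e^(−0.145×0.8645) = 0.1189 × 43.7 × 0.8822 = 4.582 mg/L.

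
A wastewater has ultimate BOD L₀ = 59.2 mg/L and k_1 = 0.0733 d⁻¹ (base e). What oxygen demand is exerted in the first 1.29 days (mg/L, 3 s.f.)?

y ≈ 5.34 mg/L

y_t = L₀(1 − e^(−k_1 t)) = 59.2 × (1 − e^(−0.0733×1.29))
= 59.2 × (1 − 0.9098) = 59.2 × 0.09022 = 5.341 mg/L.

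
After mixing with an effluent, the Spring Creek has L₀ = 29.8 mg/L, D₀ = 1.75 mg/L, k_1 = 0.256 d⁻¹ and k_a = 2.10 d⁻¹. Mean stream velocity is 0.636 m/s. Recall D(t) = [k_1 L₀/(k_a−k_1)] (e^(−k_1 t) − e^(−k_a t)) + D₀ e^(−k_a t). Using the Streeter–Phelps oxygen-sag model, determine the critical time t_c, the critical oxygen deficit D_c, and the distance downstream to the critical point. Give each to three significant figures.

t_c ≈ 0.843 d; D_c ≈ 2.93 mg/L; x_c ≈ 46.3 km

t_c = [1/(k_a−k_1)] ln[(k_a/k_1)(1 − D₀(k_a−k_1)/(k_1 L₀))]
= [1/(2.10−0.256)] ln[(2.10/0.256)(1 − 1.75×1.844/(0.256×29.8))]
= (1/1.844) ln[8.203 × 0.5770] = 0.5423 × ln(4.733) = 0.5423 × 1.555 = 0.8431 d.
L(t_c) = L₀ e^(−k_1 t_c) = 29.8 × 0.8059 = 24.02 mg/L, and at the critical point k_a D_c = k_1 L, so D_c = (0.256/2.10) × 24.02 = 2.928 mg/L.
x_c = v t_c = 0.636 m/s × 0.8431 d × 86400 s/d = 46330 m ≈ 46.3 km.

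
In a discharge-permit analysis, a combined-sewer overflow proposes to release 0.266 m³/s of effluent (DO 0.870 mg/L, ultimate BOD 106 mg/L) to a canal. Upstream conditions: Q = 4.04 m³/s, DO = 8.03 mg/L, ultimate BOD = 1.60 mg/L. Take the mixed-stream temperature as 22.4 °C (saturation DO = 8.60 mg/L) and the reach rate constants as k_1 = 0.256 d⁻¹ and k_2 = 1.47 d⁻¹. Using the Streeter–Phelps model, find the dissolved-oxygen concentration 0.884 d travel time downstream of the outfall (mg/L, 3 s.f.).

Mixed DO = (4.04×8.03 + 0.266×0.870)/(4.04+0.266) = 32.67/4.306 = 7.588 mg/L.
Mixed L₀ = (4.04×1.60 + 0.266×106)/(4.306) = 34.66/4.306 = 8.049 mg/L.
Initial deficit D₀ = C_s − DO₀ = 8.60 − 7.588 = 1.012 mg/L.
D(0.884) = [0.256×8.049/(1.47−0.256)](e^(−0.256×0.884) − e^(−1.47×0.884)) + 1.012 e^(−1.47×0.884)
= 1.697 × (0.7975 − 0.2727) + 1.012 × 0.2727 = 1.167 mg/L.
DO = 8.60 − 1.167 = 7.433 mg/L.

DO ≈ 7.43 mg/L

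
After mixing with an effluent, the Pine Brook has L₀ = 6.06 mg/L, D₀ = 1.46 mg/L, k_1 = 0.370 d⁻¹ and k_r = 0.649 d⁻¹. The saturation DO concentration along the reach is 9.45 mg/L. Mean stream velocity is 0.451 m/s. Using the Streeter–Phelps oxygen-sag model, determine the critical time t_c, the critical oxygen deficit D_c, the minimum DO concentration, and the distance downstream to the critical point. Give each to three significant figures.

t_c ≈ 1.30 d; D_c ≈ 2.14 mg/L; min DO ≈ 7.31 mg/L; x_c ≈ 50.5 km

With k_r/k_1 = 1.754 and 1 − D₀(k_r−k_1)/(k_1 L₀) = 0.8183,
t_c = ln(1.754 × 0.8183) / (0.649 − 0.370) = ln(1.435) / 0.2790 = 0.3614/0.2790 = 1.295 d.
L(t_c) = L₀ e^(−k_1 t_c) = 6.06 × 0.6192 = 3.752 mg/L, and at the critical point k_r D_c = k_1 L, so D_c = (0.370/0.649) × 3.752 = 2.139 mg/L.
Minimum DO = C_s − D_c = 9.45 − 2.139 = 7.311 mg/L.
x_c = v t_c = 0.451 m/s × 1.295 d × 86400 s/d = 50480 m ≈ 50.5 km.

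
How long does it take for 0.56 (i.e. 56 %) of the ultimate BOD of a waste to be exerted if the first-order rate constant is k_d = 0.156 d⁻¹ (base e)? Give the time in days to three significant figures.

t ≈ 5.26 d

y/L₀ = 1 − e^(−k_d t) = 0.56 ⇒ e^(−k_d t) = 0.440
t = −ln(0.440) / 0.156 = 0.8210 / 0.156 = 5.263 d.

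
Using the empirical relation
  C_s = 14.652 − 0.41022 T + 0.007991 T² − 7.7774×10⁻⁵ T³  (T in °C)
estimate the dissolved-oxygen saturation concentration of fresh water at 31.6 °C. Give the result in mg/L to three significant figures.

C_s = 14.652 − 0.41022×31.6 + 0.007991×31.6² − 7.7774×10⁻⁵×31.6³ = 7.214 mg/L.

C_s ≈ 7.21 mg/L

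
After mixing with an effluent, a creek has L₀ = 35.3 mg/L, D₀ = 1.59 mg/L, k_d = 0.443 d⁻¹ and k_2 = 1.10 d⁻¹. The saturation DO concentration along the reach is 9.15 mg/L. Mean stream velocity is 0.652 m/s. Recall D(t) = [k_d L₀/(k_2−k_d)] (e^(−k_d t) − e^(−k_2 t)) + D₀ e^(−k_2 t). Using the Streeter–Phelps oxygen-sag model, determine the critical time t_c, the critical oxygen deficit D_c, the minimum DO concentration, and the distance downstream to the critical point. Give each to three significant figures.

At the critical point dD/dt = 0, so k_d L₀ e^(−k_d t) = k_2 D. Substituting D(t) from the Streeter–Phelps equation and solving for t gives
t_c = ln[(k_2/k_d)(1 − D₀(k_2−k_d)/(k_d L₀))] / (k_2−k_d).
Here k_2−k_d = 0.6570 d⁻¹ and 1 − D₀(k_2−k_d)/(k_d L₀) = 1 − 1.59×0.6570/(0.443×35.3) = 0.9332, so
t_c = ln(2.483 × 0.9332) / 0.6570 = 0.8404 / 0.6570 = 1.279 d.
L(t_c) = L₀ e^(−k_d t_c) = 35.3 × 0.5674 = 20.03 mg/L, and at the critical point k_2 D_c = k_d L, so D_c = (0.443/1.10) × 20.03 = 8.067 mg/L.
Minimum DO = C_s − D_c = 9.15 − 8.067 = 1.083 mg/L.
x_c = v t_c = 0.652 m/s × 1.279 d × 86400 s/d = 72050 m ≈ 72.1 km.

t_c ≈ 1.28 d; D_c ≈ 8.07 mg/L; min DO ≈ 1.08 mg/L; x_c ≈ 72.1 km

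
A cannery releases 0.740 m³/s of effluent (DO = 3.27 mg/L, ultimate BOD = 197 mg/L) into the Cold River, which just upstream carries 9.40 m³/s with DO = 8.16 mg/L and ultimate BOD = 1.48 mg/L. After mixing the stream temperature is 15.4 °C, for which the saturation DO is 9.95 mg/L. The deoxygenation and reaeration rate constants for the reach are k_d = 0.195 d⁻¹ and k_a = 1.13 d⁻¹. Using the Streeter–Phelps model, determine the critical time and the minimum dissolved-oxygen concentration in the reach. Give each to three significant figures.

Mixed DO = (9.40×8.16 + 0.740×3.27)/(9.40+0.740) = 79.12/10.14 = 7.803 mg/L.
Mixed L₀ = (9.40×1.48 + 0.740×197)/(10.14) = 159.7/10.14 = 15.75 mg/L.
Initial deficit D₀ = C_s − DO₀ = 9.95 − 7.803 = 2.147 mg/L.
t_c = (1/0.9350) ln[(1.13/0.195)(1 − 2.147×0.9350/(0.195×15.75))] = 1.070 × ln(2.007) = 0.7451 d.
D_c = (0.195/1.13) × 15.75 × e^(−0.195×0.7451) = 0.1726 × 15.75 × 0.8648 = 2.350 mg/L.
Minimum DO = 9.95 − 2.350 = 7.600 mg/L.

t_c ≈ 0.745 d; minimum DO ≈ 7.60 mg/L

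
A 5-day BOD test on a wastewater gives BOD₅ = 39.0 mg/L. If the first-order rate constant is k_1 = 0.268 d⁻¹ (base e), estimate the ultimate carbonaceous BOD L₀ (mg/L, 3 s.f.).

BOD₅ = L₀(1 − e^(−5k_1)) ⇒ L₀ = BOD₅ / (1 − e^(−5×0.268))
= 39.0 / (1 − 0.2618) = 39.0 / 0.7382 = 52.83 mg/L.

L₀ ≈ 52.8 mg/L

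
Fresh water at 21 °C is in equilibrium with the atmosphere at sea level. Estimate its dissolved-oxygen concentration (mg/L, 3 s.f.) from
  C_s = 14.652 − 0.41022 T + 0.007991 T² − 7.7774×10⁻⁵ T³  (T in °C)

C_s ≈ 8.84 mg/L

C_s = 14.652 − 0.41022×21 + 0.007991×21² − 7.7774×10⁻⁵×21³ = 8.841 mg/L.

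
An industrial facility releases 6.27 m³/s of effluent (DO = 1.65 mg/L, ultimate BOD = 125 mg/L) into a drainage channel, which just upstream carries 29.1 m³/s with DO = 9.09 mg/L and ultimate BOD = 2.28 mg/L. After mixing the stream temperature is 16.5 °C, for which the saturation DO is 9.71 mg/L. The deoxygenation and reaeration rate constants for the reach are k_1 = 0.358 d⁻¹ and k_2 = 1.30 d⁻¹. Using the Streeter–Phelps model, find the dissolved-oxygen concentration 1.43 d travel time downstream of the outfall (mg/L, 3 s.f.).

Mixed DO = (29.1×9.09 + 6.27×1.65)/(29.1+6.27) = 274.9/35.37 = 7.771 mg/L.
Mixed L₀ = (29.1×2.28 + 6.27×125)/(35.37) = 850.1/35.37 = 24.03 mg/L.
Initial deficit D₀ = C_s − DO₀ = 9.71 − 7.771 = 1.939 mg/L.
D(1.43) = [0.358×24.03/(1.30−0.358)](e^(−0.358×1.43) − e^(−1.30×1.43)) + 1.939 e^(−1.30×1.43)
= 9.134 × (0.5993 − 0.1558) + 1.939 × 0.1558 = 4.353 mg/L.
DO = 9.71 − 4.353 = 5.357 mg/L.

DO ≈ 5.36 mg/L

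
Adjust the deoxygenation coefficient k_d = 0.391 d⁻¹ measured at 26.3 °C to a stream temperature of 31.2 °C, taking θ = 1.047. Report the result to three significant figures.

k_d ≈ 0.490 d⁻¹

k_d(T₂) = k_d(T₁) · θ^(T₂−T₁) = 0.391 × 1.047^(31.2−26.3)
= 0.391 × 1.047^4.90 = 0.391 × 1.252 = 0.4897 d⁻¹.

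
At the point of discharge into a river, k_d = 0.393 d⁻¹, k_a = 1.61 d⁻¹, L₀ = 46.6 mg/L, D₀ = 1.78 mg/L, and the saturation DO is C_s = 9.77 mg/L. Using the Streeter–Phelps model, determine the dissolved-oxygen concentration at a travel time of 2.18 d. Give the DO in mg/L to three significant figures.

k_d L₀/(k_a−k_d) = 0.393×46.6/(1.61−0.393) = 18.31/1.217 = 15.05 mg/L.
e^(−k_d t) = e^(−0.393×2.180) = 0.4245; e^(−k_a t) = e^(−1.61×2.180) = 0.02990.
D = 15.05 × (0.4245 − 0.02990) + 1.78 × 0.02990 = 5.939 + 0.05323 = 5.992 mg/L.
DO = C_s − D = 9.77 − 5.992 = 3.778 mg/L.

DO ≈ 3.78 mg/L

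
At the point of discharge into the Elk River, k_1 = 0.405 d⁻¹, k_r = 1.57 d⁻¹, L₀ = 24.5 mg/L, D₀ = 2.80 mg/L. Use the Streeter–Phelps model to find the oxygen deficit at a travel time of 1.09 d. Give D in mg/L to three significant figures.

D ≈ 4.44 mg/L

k_1 L₀/(k_r−k_1) = 0.405×24.5/(1.57−0.405) = 9.923/1.165 = 8.517 mg/L.
e^(−k_1 t) = e^(−0.405×1.090) = 0.6431; e^(−k_r t) = e^(−1.57×1.090) = 0.1806.
D = 8.517 × (0.6431 − 0.1806) + 2.80 × 0.1806 = 3.939 + 0.5058 = 4.445 mg/L.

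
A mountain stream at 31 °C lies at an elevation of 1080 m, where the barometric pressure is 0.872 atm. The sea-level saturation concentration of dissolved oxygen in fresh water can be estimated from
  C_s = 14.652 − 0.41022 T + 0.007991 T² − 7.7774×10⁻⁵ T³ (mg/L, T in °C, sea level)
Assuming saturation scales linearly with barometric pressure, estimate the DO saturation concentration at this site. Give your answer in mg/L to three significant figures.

At sea level: C_s = 14.652 − 0.41022×31 + 0.007991×31² − 7.7774×10⁻⁵×31³ = 7.298 mg/L.
Pressure correction: C_s' = 7.298 × 0.872 = 6.363 mg/L.

C_s ≈ 6.36 mg/L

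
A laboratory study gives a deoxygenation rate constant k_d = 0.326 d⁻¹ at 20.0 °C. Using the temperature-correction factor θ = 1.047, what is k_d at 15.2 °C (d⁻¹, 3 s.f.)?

k_d ≈ 0.262 d⁻¹

k_d(T₂) = k_d(T₁) · θ^(T₂−T₁) = 0.326 × 1.047^(15.2−20.0)
= 0.326 × 1.047^-4.80 = 0.326 × 0.8022 = 0.2615 d⁻¹.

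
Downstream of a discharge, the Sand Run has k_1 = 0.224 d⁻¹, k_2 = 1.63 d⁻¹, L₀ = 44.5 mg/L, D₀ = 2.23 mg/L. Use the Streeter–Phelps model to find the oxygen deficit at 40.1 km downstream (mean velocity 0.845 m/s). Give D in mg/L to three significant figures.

D ≈ 4.28 mg/L

Travel time t = x/v = 40.1 km / (0.845 m/s) = 40100 m / 0.845 m/s = 47460 s = 0.5493 d.
k_1 L₀/(k_2−k_1) = 0.224×44.5/(1.63−0.224) = 9.968/1.406 = 7.090 mg/L.
e^(−k_1 t) = e^(−0.224×0.5493) = 0.8842; e^(−k_2 t) = e^(−1.63×0.5493) = 0.4085.
D = 7.090 × (0.8842 − 0.4085) + 2.23 × 0.4085 = 3.373 + 0.9109 = 4.284 mg/L.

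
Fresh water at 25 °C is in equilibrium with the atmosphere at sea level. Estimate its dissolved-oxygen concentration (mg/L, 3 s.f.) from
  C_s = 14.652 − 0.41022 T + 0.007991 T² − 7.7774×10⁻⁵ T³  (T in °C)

C_s = 14.652 − 0.41022×25 + 0.007991×25² − 7.7774×10⁻⁵×25³ = 8.176 mg/L.

C_s ≈ 8.18 mg/L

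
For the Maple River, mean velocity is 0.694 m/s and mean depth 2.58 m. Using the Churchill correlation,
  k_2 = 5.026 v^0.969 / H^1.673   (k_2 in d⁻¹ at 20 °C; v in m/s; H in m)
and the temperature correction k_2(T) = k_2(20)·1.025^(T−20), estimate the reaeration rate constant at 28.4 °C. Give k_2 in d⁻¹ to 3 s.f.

k_2(20) = 5.026 × 0.694^0.969 / 2.58^1.673 = 5.026 × 0.7019 / 4.882 = 0.7225 d⁻¹.
k_2(28.4) = 0.7225 × 1.025^(28.4−20) = 0.7225 × 1.230 = 0.8891 d⁻¹.

k_2 ≈ 0.889 d⁻¹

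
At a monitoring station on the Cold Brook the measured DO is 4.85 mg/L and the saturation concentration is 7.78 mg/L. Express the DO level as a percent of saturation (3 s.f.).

62.3 % saturation

% saturation = C/C_s × 100 = 4.85/7.78 × 100 = 62.3 %.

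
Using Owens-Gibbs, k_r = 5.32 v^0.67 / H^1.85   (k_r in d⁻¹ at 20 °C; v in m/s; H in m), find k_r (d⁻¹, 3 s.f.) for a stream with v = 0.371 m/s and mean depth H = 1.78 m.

k_r = 5.32 × 0.371^0.67 / 1.78^1.85 = 5.32 × 0.5146 / 2.906 = 0.9421 d⁻¹.

k_r ≈ 0.942 d⁻¹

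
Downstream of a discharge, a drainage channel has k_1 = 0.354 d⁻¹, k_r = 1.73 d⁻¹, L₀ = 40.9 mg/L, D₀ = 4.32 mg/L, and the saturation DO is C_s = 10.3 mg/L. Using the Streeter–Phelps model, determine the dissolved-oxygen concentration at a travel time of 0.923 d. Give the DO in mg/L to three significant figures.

DO ≈ 3.97 mg/L

k_1 L₀/(k_r−k_1) = 0.354×40.9/(1.73−0.354) = 14.48/1.376 = 10.52 mg/L.
e^(−k_1 t) = e^(−0.354×0.9230) = 0.7213; e^(−k_r t) = e^(−1.73×0.9230) = 0.2025.
D = 10.52 × (0.7213 − 0.2025) + 4.32 × 0.2025 = 5.458 + 0.8750 = 6.333 mg/L.
DO = C_s − D = 10.3 − 6.333 = 3.967 mg/L.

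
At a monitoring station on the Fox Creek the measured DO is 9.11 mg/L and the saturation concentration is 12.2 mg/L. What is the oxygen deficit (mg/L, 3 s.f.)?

D ≈ 3.09 mg/L

D = C_s − C = 12.2 − 9.11 = 3.09 mg/L.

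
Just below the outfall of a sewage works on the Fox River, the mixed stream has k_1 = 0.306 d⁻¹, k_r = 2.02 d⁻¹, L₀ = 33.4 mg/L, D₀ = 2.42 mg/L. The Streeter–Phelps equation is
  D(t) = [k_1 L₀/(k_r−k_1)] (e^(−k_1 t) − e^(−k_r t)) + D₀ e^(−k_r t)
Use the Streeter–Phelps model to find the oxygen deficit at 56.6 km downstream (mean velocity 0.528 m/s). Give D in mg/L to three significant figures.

Travel time t = x/v = 56.6 km / (0.528 m/s) = 56600 m / 0.528 m/s = 107200 s = 1.241 d.
k_1 L₀/(k_r−k_1) = 0.306×33.4/(2.02−0.306) = 10.22/1.714 = 5.963 mg/L.
e^(−k_1 t) = e^(−0.306×1.241) = 0.6841; e^(−k_r t) = e^(−2.02×1.241) = 0.08158.
D = 5.963 × (0.6841 − 0.08158) + 2.42 × 0.08158 = 3.593 + 0.1974 = 3.790 mg/L.

D ≈ 3.79 mg/L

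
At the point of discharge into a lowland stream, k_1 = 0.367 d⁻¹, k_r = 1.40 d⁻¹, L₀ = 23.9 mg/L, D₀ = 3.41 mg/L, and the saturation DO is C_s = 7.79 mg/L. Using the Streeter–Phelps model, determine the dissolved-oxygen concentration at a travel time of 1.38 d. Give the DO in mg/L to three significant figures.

DO ≈ 3.41 mg/L

k_1 L₀/(k_r−k_1) = 0.367×23.9/(1.40−0.367) = 8.771/1.033 = 8.491 mg/L.
e^(−k_1 t) = e^(−0.367×1.380) = 0.6026; e^(−k_r t) = e^(−1.40×1.380) = 0.1449.
D = 8.491 × (0.6026 − 0.1449) + 3.41 × 0.1449 = 3.887 + 0.4940 = 4.381 mg/L.
DO = C_s − D = 7.79 − 4.381 = 3.409 mg/L.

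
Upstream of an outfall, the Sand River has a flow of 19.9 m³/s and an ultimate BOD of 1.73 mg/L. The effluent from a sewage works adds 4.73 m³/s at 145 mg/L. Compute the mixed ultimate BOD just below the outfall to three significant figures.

Flow-weighted mixing: C = (Q_r C_r + Q_w C_w)/(Q_r + Q_w)
= (19.9×1.73 + 4.73×145)/(19.9 + 4.73) = 720.3/24.63 = 29.24 mg/L.

29.2 mg/L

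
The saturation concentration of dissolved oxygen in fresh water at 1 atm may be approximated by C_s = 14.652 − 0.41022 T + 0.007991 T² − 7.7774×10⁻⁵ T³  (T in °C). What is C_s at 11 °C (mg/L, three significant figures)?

C_s = 14.652 − 0.41022×11 + 0.007991×11² − 7.7774×10⁻⁵×11³ = 11.00 mg/L.

C_s ≈ 11.0 mg/L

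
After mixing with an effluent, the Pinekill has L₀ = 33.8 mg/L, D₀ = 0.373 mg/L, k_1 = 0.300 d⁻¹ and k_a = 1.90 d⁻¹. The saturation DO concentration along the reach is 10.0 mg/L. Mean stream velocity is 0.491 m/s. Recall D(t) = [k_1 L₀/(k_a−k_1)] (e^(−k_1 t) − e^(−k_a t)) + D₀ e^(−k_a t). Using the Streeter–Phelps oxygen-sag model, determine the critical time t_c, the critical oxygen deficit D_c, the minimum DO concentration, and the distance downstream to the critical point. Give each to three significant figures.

t_c ≈ 1.12 d; D_c ≈ 3.82 mg/L; min DO ≈ 6.18 mg/L; x_c ≈ 47.3 km

At the critical point dD/dt = 0, so k_1 L₀ e^(−k_1 t) = k_a D. Substituting D(t) from the Streeter–Phelps equation and solving for t gives
t_c = ln[(k_a/k_1)(1 − D₀(k_a−k_1)/(k_1 L₀))] / (k_a−k_1).
Here k_a−k_1 = 1.600 d⁻¹ and 1 − D₀(k_a−k_1)/(k_1 L₀) = 1 − 0.373×1.600/(0.300×33.8) = 0.9411, so
t_c = ln(6.333 × 0.9411) / 1.600 = 1.785 / 1.600 = 1.116 d.
D_c = (k_1/k_a) L₀ e^(−k_1 t_c) = (0.300/1.90) × 33.8 × e^(−0.300×1.116) = 0.1579 × 33.8 × 0.7155 = 3.819 mg/L.
Minimum DO = C_s − D_c = 10.0 − 3.819 = 6.181 mg/L.
x_c = v t_c = 0.491 m/s × 1.116 d × 86400 s/d = 47330 m ≈ 47.3 km.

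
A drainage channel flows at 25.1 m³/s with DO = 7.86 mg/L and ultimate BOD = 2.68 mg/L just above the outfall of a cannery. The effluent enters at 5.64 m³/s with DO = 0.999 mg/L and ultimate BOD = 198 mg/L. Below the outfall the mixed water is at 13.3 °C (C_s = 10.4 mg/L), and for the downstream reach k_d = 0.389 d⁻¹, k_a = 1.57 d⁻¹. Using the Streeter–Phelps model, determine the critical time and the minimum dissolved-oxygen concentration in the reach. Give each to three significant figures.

Mixed DO = (25.1×7.86 + 5.64×0.999)/(25.1+5.64) = 202.9/30.74 = 6.601 mg/L.
Mixed L₀ = (25.1×2.68 + 5.64×198)/(30.74) = 1184/30.74 = 38.52 mg/L.
Initial deficit D₀ = C_s − DO₀ = 10.4 − 6.601 = 3.799 mg/L.
t_c = (1/1.181) ln[(1.57/0.389)(1 − 3.799×1.181/(0.389×38.52))] = 0.8467 × ln(2.827) = 0.8801 d.
D_c = (0.389/1.57) × 38.52 × e^(−0.389×0.8801) = 0.2478 × 38.52 × 0.7101 = 6.777 mg/L.
Minimum DO = 10.4 − 6.777 = 3.623 mg/L.

t_c ≈ 0.880 d; minimum DO ≈ 3.62 mg/L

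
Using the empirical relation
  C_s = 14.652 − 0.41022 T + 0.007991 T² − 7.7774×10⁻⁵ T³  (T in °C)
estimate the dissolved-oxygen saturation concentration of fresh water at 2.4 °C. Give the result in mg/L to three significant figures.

C_s = 14.652 − 0.41022×2.4 + 0.007991×2.4² − 7.7774×10⁻⁵×2.4³ = 13.71 mg/L.

C_s ≈ 13.7 mg/L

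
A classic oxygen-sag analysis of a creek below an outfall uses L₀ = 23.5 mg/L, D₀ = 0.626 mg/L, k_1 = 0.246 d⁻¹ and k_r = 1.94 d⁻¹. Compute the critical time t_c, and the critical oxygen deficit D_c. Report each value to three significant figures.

t_c ≈ 1.10 d; D_c ≈ 2.27 mg/L

At the critical point dD/dt = 0, so k_1 L₀ e^(−k_1 t) = k_r D. Substituting D(t) from the Streeter–Phelps equation and solving for t gives
t_c = ln[(k_r/k_1)(1 − D₀(k_r−k_1)/(k_1 L₀))] / (k_r−k_1).
Here k_r−k_1 = 1.694 d⁻¹ and 1 − D₀(k_r−k_1)/(k_1 L₀) = 1 − 0.626×1.694/(0.246×23.5) = 0.8166, so
t_c = ln(7.886 × 0.8166) / 1.694 = 1.862 / 1.694 = 1.099 d.
D_c = (k_1/k_r) L₀ e^(−k_1 t_c) = (0.246/1.94) × 23.5 × e^(−0.246×1.099) = 0.1268 × 23.5 × 0.7630 = 2.274 mg/L.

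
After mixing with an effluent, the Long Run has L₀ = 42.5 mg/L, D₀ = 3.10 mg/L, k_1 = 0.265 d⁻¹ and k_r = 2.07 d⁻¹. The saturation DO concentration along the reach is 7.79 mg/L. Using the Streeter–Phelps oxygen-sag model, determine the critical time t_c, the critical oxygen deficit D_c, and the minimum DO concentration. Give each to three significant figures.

t_c = [1/(k_r−k_1)] ln[(k_r/k_1)(1 − D₀(k_r−k_1)/(k_1 L₀))]
= [1/(2.07−0.265)] ln[(2.07/0.265)(1 − 3.10×1.805/(0.265×42.5))]
= (1/1.805) ln[7.811 × 0.5032] = 0.5540 × ln(3.930) = 0.5540 × 1.369 = 0.7583 d.
D_c = (k_1/k_r) L₀ e^(−k_1 t_c) = (0.265/2.07) × 42.5 × e^(−0.265×0.7583) = 0.1280 × 42.5 × 0.8180 = 4.450 mg/L.
Minimum DO = C_s − D_c = 7.79 − 4.450 = 3.340 mg/L.

t_c ≈ 0.758 d; D_c ≈ 4.45 mg/L; min DO ≈ 3.34 mg/L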